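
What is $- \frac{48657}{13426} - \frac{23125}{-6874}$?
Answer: $- \frac{122408}{470869} \approx -0.25996$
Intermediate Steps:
$- \frac{48657}{13426} - \frac{23125}{-6874} = \left(-48657\right) \frac{1}{13426} - - \frac{23125}{6874} = - \frac{993}{274} + \frac{23125}{6874} = - \frac{122408}{470869}$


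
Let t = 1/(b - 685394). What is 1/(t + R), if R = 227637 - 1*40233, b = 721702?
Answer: 36308/6804264433 ≈ 5.3361e-6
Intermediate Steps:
R = 187404 (R = 227637 - 40233 = 187404)
t = 1/36308 (t = 1/(721702 - 685394) = 1/36308 ≈ 2.7542e-5)
1/(t + R) = 1/(1/36308 + 187404) = 1/(6804264433/36308) = 36308/6804264433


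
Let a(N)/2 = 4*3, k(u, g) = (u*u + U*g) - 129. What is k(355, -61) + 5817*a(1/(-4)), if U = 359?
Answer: 243605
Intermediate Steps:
k(u, g) = -129 + u**2 + 359*g (k(u, g) = (u*u + 359*g) - 129 = (u**2 + 359*g) - 129 = -129 + u**2 + 359*g)
a(N) = 24 (a(N) = 2*(4*3) = 2*12 = 24)
k(355, -61) + 5817*a(1/(-4)) = (-129 + 355**2 + 359*(-61)) + 5817*24 = (-129 + 126025 - 21899) + 139608 = 103997 + 139608 = 243605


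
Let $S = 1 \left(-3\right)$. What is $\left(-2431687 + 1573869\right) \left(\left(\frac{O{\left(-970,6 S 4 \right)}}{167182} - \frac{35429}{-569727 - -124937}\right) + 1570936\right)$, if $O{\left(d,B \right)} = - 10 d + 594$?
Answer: $- \frac{25051759051276794564481}{18590220445} \approx -1.3476 \cdot 10^{12}$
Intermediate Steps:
$S = -3$
$O{\left(d,B \right)} = 594 - 10 d$
$\left(-2431687 + 1573869\right) \left(\left(\frac{O{\left(-970,6 S 4 \right)}}{167182} - \frac{35429}{-569727 - -124937}\right) + 1570936\right) = \left(-2431687 + 1573869\right) \left(\left(\frac{594 - -9700}{167182} - \frac{35429}{-569727 - -124937}\right) + 1570936\right) = - 857818 \left(\left(\left(594 + 9700\right) \frac{1}{167182} - \frac{35429}{-569727 + 124937}\right) + 1570936\right) = - 857818 \left(\left(10294 \cdot \frac{1}{167182} - \frac{35429}{-444790}\right) + 1570936\right) = - 857818 \left(\left(\frac{5147}{83591} - - \frac{35429}{444790}\right) + 1570936\right) = - 857818 \left(\left(\frac{5147}{83591} + \frac{35429}{444790}\right) + 1570936\right) = - 857818 \left(\frac{5250879669}{37180440890} + 1570936\right) = \left(-857818\right) \frac{58408098340852709}{37180440890} = - \frac{25051759051276794564481}{18590220445}$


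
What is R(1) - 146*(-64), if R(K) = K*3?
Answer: 9347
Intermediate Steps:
R(K) = 3*K
R(1) - 146*(-64) = 3*1 - 146*(-64) = 3 + 9344 = 9347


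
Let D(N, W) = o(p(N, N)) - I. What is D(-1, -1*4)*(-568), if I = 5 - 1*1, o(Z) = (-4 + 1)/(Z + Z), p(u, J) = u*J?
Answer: 3124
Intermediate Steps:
p(u, J) = J*u
o(Z) = -3/(2*Z) (o(Z) = -3*1/(2*Z) = -3/(2*Z))
I = 4 (I = 5 - 1 = 4)
D(N, W) = -4 - 3/(2*N**2) (D(N, W) = -3/(2*N**2) - 1*4 = -3/(2*N**2) - 4 = -4 - 3/(2*N**2))
D(-1, -1*4)*(-568) = (-4 - 3/2/(-1)**2)*(-568) = (-4 - 3/2*1)*(-568) = (-4 - 3/2)*(-568) = -11/2*(-568) = 3124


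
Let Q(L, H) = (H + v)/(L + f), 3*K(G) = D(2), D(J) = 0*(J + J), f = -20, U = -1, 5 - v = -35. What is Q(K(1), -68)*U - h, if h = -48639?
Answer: 243188/5 ≈ 48638.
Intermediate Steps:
v = 40 (v = 5 - 1*(-35) = 5 + 35 = 40)
D(J) = 0 (D(J) = 0*(2*J) = 0)
K(G) = 0 (K(G) = (⅓)*0 = 0)
Q(L, H) = (40 + H)/(-20 + L) (Q(L, H) = (H + 40)/(L - 20) = (40 + H)/(-20 + L))
Q(K(1), -68)*U - h = ((40 - 68)/(-20 + 0))*(-1) - 1*(-48639) = (-28/(-20))*(-1) + 48639 = -1/20*(-28)*(-1) + 48639 = (7/5)*(-1) + 48639 = -7/5 + 48639 = 243188/5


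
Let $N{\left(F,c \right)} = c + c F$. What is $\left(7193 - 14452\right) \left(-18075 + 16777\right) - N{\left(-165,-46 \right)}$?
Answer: $9414638$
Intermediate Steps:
$N{\left(F,c \right)} = c + F c$
$\left(7193 - 14452\right) \left(-18075 + 16777\right) - N{\left(-165,-46 \right)} = \left(7193 - 14452\right) \left(-18075 + 16777\right) - - 46 \left(1 - 165\right) = \left(-7259\right) \left(-1298\right) - \left(-46\right) \left(-164\right) = 9422182 - 7544 = 9414638$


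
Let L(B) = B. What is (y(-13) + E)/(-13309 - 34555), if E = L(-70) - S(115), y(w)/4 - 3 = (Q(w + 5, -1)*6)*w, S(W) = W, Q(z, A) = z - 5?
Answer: -3883/47864 ≈ -0.081126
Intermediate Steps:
Q(z, A) = -5 + z
y(w) = 12 + 24*w² (y(w) = 12 + 4*(((-5 + (w + 5))*6)*w) = 12 + 4*(((-5 + (5 + w))*6)*w) = 12 + 4*((w*6)*w) = 12 + 4*((6*w)*w) = 12 + 4*(6*w²) = 12 + 24*w²)
E = -185 (E = -70 - 1*115 = -70 - 115 = -185)
(y(-13) + E)/(-13309 - 34555) = ((12 + 24*(-13)²) - 185)/(-13309 - 34555) = ((12 + 24*169) - 185)/(-47864) = ((12 + 4056) - 185)*(-1/47864) = (4068 - 185)*(-1/47864) = 3883*(-1/47864) = -3883/47864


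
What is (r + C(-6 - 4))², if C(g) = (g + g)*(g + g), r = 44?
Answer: 197136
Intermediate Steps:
C(g) = 4*g² (C(g) = (2*g)*(2*g) = 4*g²)
(r + C(-6 - 4))² = (44 + 4*(-6 - 4)²)² = (44 + 4*(-10)²)² = (44 + 4*100)² = (44 + 400)² = 444² = 197136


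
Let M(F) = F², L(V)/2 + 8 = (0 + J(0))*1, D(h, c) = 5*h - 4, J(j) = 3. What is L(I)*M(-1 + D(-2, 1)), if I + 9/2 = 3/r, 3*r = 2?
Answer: -2250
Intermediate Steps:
r = ⅔ (r = (⅓)*2 = ⅔ ≈ 0.66667)
D(h, c) = -4 + 5*h
I = 0 (I = -9/2 + 3/(⅔) = -9/2 + 3*(3/2) = -9/2 + 9/2 = 0)
L(V) = -10 (L(V) = -16 + 2*((0 + 3)*1) = -16 + 2*(3*1) = -16 + 2*3 = -16 + 6 = -10)
L(I)*M(-1 + D(-2, 1)) = -10*(-1 + (-4 + 5*(-2)))² = -10*(-1 + (-4 - 10))² = -10*(-1 - 14)² = -10*(-15)² = -10*225 = -2250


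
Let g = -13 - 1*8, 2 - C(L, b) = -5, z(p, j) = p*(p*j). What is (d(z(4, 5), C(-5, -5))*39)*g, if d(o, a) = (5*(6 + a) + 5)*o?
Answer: -4586400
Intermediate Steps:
z(p, j) = j*p**2 (z(p, j) = p*(j*p) = j*p**2)
C(L, b) = 7 (C(L, b) = 2 - 1*(-5) = 2 + 5 = 7)
d(o, a) = o*(35 + 5*a) (d(o, a) = ((30 + 5*a) + 5)*o = (35 + 5*a)*o = o*(35 + 5*a))
g = -21 (g = -13 - 8 = -21)
(d(z(4, 5), C(-5, -5))*39)*g = ((5*(5*4**2)*(7 + 7))*39)*(-21) = ((5*(5*16)*14)*39)*(-21) = ((5*80*14)*39)*(-21) = (5600*39)*(-21) = 218400*(-21) = -4586400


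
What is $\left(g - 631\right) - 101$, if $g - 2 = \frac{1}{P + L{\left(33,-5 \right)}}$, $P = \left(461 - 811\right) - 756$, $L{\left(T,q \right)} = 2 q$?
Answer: $- \frac{814681}{1116} \approx -730.0$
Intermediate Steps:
$P = -1106$ ($P = -350 - 756 = -1106$)
$g = \frac{2231}{1116}$ ($g = 2 + \frac{1}{-1106 + 2 \left(-5\right)} = 2 + \frac{1}{-1106 - 10} = 2 + \frac{1}{-1116} = 2 - \frac{1}{1116} = \frac{2231}{1116} \approx 1.9991$)
$\left(g - 631\right) - 101 = \left(\frac{2231}{1116} - 631\right) - 101 = - \frac{701965}{1116} - 101 = - \frac{814681}{1116}$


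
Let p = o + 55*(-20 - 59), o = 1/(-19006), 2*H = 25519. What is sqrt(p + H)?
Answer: 3*sqrt(84432035831)/9503 ≈ 91.731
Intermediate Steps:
H = 25519/2 (H = (1/2)*25519 = 25519/2 ≈ 12760.)
o = -1/19006 ≈ -5.2615e-5
p = -82581071/19006 (p = -1/19006 + 55*(-20 - 59) = -1/19006 + 55*(-79) = -1/19006 - 4345 = -82581071/19006 ≈ -4345.0)
sqrt(p + H) = sqrt(-82581071/19006 + 25519/2) = sqrt(79962993/9503) = 3*sqrt(84432035831)/9503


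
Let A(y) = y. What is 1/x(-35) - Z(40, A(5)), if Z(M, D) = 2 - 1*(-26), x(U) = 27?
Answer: -755/27 ≈ -27.963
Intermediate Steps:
Z(M, D) = 28 (Z(M, D) = 2 + 26 = 28)
1/x(-35) - Z(40, A(5)) = 1/27 - 1*28 = 1/27 - 28 = -755/27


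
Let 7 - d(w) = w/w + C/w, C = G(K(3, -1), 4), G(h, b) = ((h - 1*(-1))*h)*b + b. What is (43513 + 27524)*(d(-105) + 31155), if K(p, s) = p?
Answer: 77476669803/35 ≈ 2.2136e+9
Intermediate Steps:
G(h, b) = b + b*h*(1 + h) (G(h, b) = ((h + 1)*h)*b + b = ((1 + h)*h)*b + b = (h*(1 + h))*b + b = b*h*(1 + h) + b = b + b*h*(1 + h))
C = 52 (C = 4*(1 + 3 + 3**2) = 4*(1 + 3 + 9) = 4*13 = 52)
d(w) = 6 - 52/w (d(w) = 7 - (w/w + 52/w) = 7 - (1 + 52/w) = 7 + (-1 - 52/w) = 6 - 52/w)
(43513 + 27524)*(d(-105) + 31155) = (43513 + 27524)*((6 - 52/(-105)) + 31155) = 71037*((6 - 52*(-1/105)) + 31155) = 71037*((6 + 52/105) + 31155) = 71037*(682/105 + 31155) = 71037*(3271957/105) = 77476669803/35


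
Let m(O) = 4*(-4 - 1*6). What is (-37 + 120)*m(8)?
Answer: -3320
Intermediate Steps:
m(O) = -40 (m(O) = 4*(-4 - 6) = 4*(-10) = -40)
(-37 + 120)*m(8) = (-37 + 120)*(-40) = 83*(-40) = -3320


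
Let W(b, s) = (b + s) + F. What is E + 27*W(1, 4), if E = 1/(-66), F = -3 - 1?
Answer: 1781/66 ≈ 26.985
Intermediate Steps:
F = -4
W(b, s) = -4 + b + s (W(b, s) = (b + s) - 4 = -4 + b + s)
E = -1/66 ≈ -0.015152
E + 27*W(1, 4) = -1/66 + 27*(-4 + 1 + 4) = -1/66 + 27*1 = -1/66 + 27 = 1781/66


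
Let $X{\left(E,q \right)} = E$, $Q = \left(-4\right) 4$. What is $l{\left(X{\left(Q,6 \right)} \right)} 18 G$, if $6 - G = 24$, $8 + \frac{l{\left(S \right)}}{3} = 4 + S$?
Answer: $19440$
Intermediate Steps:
$Q = -16$
$l{\left(S \right)} = -12 + 3 S$ ($l{\left(S \right)} = -24 + 3 \left(4 + S\right) = -24 + \left(12 + 3 S\right) = -12 + 3 S$)
$G = -18$ ($G = 6 - 24 = -18$)
$l{\left(X{\left(Q,6 \right)} \right)} 18 G = \left(-12 + 3 \left(-16\right)\right) 18 \left(-18\right) = \left(-12 - 48\right) 18 \left(-18\right) = \left(-60\right) 18 \left(-18\right) = \left(-1080\right) \left(-18\right) = 19440$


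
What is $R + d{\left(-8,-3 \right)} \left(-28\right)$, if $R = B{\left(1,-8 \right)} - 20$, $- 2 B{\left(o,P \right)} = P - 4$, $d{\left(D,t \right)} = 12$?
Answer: $-350$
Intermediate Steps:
$B{\left(o,P \right)} = 2 - \frac{P}{2}$ ($B{\left(o,P \right)} = - \frac{P - 4}{2} = - \frac{-4 + P}{2} = 2 - \frac{P}{2}$)
$R = -14$ ($R = \left(2 - -4\right) - 20 = \left(2 + 4\right) - 20 = 6 - 20 = -14$)
$R + d{\left(-8,-3 \right)} \left(-28\right) = -14 + 12 \left(-28\right) = -14 - 336 = -350$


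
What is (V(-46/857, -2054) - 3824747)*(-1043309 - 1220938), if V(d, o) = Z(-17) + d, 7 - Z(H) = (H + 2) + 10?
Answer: 7421744154515427/857 ≈ 8.6601e+12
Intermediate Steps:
Z(H) = -5 - H (Z(H) = 7 - ((H + 2) + 10) = 7 - ((2 + H) + 10) = 7 - (12 + H) = 7 + (-12 - H) = -5 - H)
V(d, o) = 12 + d (V(d, o) = (-5 - 1*(-17)) + d = (-5 + 17) + d = 12 + d)
(V(-46/857, -2054) - 3824747)*(-1043309 - 1220938) = ((12 - 46/857) - 3824747)*(-1043309 - 1220938) = ((12 - 46*1/857) - 3824747)*(-2264247) = ((12 - 46/857) - 3824747)*(-2264247) = (10238/857 - 3824747)*(-2264247) = -3277797941/857*(-2264247) = 7421744154515427/857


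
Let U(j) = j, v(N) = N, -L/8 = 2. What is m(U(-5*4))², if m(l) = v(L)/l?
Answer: 16/25 ≈ 0.64000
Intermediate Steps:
L = -16 (L = -8*2 = -16)
m(l) = -16/l
m(U(-5*4))² = (-16/((-5*4)))² = (-16/(-20))² = (-16*(-1/20))² = (⅘)² = 16/25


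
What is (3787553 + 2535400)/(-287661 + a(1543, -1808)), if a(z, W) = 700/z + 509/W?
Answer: -5879806731344/267500022857 ≈ -21.981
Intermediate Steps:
a(z, W) = 509/W + 700/z
(3787553 + 2535400)/(-287661 + a(1543, -1808)) = (3787553 + 2535400)/(-287661 + (509/(-1808) + 700/1543)) = 6322953/(-287661 + (509*(-1/1808) + 700*(1/1543))) = 6322953/(-287661 + (-509/1808 + 700/1543)) = 6322953/(-287661 + 480213/2789744) = 6322953/(-802500068571/2789744) = 6322953*(-2789744/802500068571) = -5879806731344/267500022857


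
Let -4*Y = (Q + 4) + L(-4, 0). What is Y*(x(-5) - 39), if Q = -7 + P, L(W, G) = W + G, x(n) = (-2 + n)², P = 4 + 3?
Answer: 0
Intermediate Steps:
P = 7
L(W, G) = G + W
Q = 0 (Q = -7 + 7 = 0)
Y = 0 (Y = -((0 + 4) + (0 - 4))/4 = -(4 - 4)/4 = -¼*0 = 0)
Y*(x(-5) - 39) = 0*((-2 - 5)² - 39) = 0*((-7)² - 39) = 0*(49 - 39) = 0*10 = 0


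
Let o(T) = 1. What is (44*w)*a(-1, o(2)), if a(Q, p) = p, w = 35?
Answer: 1540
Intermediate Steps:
(44*w)*a(-1, o(2)) = (44*35)*1 = 1540*1 = 1540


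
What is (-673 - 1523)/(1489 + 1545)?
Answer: -1098/1517 ≈ -0.72380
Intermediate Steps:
(-673 - 1523)/(1489 + 1545) = -2196/3034 = -2196*1/3034 = -1098/1517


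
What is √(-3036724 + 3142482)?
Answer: √105758 ≈ 325.20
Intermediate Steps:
√(-3036724 + 3142482) = √105758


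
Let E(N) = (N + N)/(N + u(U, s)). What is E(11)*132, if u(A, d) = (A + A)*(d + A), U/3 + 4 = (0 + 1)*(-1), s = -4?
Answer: 2904/581 ≈ 4.9983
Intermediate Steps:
U = -15 (U = -12 + 3*((0 + 1)*(-1)) = -12 + 3*(1*(-1)) = -12 + 3*(-1) = -12 - 3 = -15)
u(A, d) = 2*A*(A + d) (u(A, d) = (2*A)*(A + d) = 2*A*(A + d))
E(N) = 2*N/(570 + N) (E(N) = (N + N)/(N + 2*(-15)*(-15 - 4)) = (2*N)/(N + 2*(-15)*(-19)) = (2*N)/(N + 570) = (2*N)/(570 + N) = 2*N/(570 + N))
E(11)*132 = (2*11/(570 + 11))*132 = (2*11/581)*132 = (2*11*(1/581))*132 = (22/581)*132 = 2904/581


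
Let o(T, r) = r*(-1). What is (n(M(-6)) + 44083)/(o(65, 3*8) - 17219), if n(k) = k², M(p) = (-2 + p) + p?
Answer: -44279/17243 ≈ -2.5679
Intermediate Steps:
o(T, r) = -r
M(p) = -2 + 2*p
(n(M(-6)) + 44083)/(o(65, 3*8) - 17219) = ((-2 + 2*(-6))² + 44083)/(-3*8 - 17219) = ((-2 - 12)² + 44083)/(-1*24 - 17219) = ((-14)² + 44083)/(-24 - 17219) = (196 + 44083)/(-17243) = 44279*(-1/17243) = -44279/17243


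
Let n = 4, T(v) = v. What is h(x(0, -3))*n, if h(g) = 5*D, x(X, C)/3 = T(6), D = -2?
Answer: -40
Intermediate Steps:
x(X, C) = 18 (x(X, C) = 3*6 = 18)
h(g) = -10 (h(g) = 5*(-2) = -10)
h(x(0, -3))*n = -10*4 = -40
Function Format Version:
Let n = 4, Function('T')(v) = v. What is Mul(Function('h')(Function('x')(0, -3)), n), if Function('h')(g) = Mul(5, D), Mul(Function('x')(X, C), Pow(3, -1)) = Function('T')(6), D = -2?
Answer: -40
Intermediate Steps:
Function('x')(X, C) = 18 (Function('x')(X, C) = Mul(3, 6) = 18)
Function('h')(g) = -10 (Function('h')(g) = Mul(5, -2) = -10)
Mul(Function('h')(Function('x')(0, -3)), n) = Mul(-10, 4) = -40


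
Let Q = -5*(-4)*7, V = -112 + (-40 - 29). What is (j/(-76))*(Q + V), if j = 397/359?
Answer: 16277/27284 ≈ 0.59658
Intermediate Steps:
j = 397/359 (j = 397*(1/359) = 397/359 ≈ 1.1059)
V = -181 (V = -112 - 69 = -181)
Q = 140 (Q = 20*7 = 140)
(j/(-76))*(Q + V) = ((397/359)/(-76))*(140 - 181) = ((397/359)*(-1/76))*(-41) = -397/27284*(-41) = 16277/27284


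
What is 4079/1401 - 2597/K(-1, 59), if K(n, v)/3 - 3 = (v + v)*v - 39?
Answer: 9012785/3234442 ≈ 2.7865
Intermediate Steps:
K(n, v) = -108 + 6*v**2 (K(n, v) = 9 + 3*((v + v)*v - 39) = 9 + 3*((2*v)*v - 39) = 9 + 3*(2*v**2 - 39) = 9 + 3*(-39 + 2*v**2) = 9 + (-117 + 6*v**2) = -108 + 6*v**2)
4079/1401 - 2597/K(-1, 59) = 4079/1401 - 2597/(-108 + 6*59**2) = 4079*(1/1401) - 2597/(-108 + 6*3481) = 4079/1401 - 2597/(-108 + 20886) = 4079/1401 - 2597/20778 = 9012785/3234442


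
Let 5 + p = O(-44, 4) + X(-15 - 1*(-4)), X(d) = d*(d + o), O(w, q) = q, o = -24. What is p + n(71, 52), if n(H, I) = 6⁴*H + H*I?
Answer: 96092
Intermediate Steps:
n(H, I) = 1296*H + H*I
X(d) = d*(-24 + d) (X(d) = d*(d - 24) = d*(-24 + d))
p = 384 (p = -5 + (4 + (-15 - 1*(-4))*(-24 + (-15 - 1*(-4)))) = -5 + (4 + (-15 + 4)*(-24 + (-15 + 4))) = -5 + (4 - 11*(-24 - 11)) = -5 + (4 - 11*(-35)) = -5 + (4 + 385) = -5 + 389 = 384)
p + n(71, 52) = 384 + 71*(1296 + 52) = 384 + 71*1348 = 384 + 95708 = 96092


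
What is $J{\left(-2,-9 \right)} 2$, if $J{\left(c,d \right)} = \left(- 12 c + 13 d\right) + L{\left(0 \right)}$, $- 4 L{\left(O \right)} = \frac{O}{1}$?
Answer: $-186$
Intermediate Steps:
$L{\left(O \right)} = - \frac{O}{4}$ ($L{\left(O \right)} = - \frac{O 1^{-1}}{4} = - \frac{O 1}{4} = - \frac{O}{4}$)
$J{\left(c,d \right)} = - 12 c + 13 d$ ($J{\left(c,d \right)} = \left(- 12 c + 13 d\right) - 0 = \left(- 12 c + 13 d\right) + 0 = - 12 c + 13 d$)
$J{\left(-2,-9 \right)} 2 = \left(\left(-12\right) \left(-2\right) + 13 \left(-9\right)\right) 2 = \left(24 - 117\right) 2 = \left(-93\right) 2 = -186$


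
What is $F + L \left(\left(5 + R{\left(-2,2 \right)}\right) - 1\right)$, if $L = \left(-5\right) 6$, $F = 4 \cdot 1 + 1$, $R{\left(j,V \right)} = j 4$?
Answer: $125$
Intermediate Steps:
$R{\left(j,V \right)} = 4 j$
$F = 5$ ($F = 4 + 1 = 5$)
$L = -30$
$F + L \left(\left(5 + R{\left(-2,2 \right)}\right) - 1\right) = 5 - 30 \left(\left(5 + 4 \left(-2\right)\right) - 1\right) = 5 - 30 \left(\left(5 - 8\right) - 1\right) = 5 - 30 \left(-3 - 1\right) = 5 - -120 = 5 + 120 = 125$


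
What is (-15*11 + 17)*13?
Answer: -1924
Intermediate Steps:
(-15*11 + 17)*13 = (-165 + 17)*13 = -148*13 = -1924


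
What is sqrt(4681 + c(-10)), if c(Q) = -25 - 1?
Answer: 7*sqrt(95) ≈ 68.228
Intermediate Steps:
c(Q) = -26
sqrt(4681 + c(-10)) = sqrt(4681 - 26) = sqrt(4655) = 7*sqrt(95)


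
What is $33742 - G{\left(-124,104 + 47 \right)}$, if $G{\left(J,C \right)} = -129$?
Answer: $33871$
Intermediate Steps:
$33742 - G{\left(-124,104 + 47 \right)} = 33742 - -129 = 33742 + 129 = 33871$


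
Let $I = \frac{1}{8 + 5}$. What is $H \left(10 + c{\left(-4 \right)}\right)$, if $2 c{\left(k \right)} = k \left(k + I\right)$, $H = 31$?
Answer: $\frac{7192}{13} \approx 553.23$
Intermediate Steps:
$I = \frac{1}{13} \approx 0.076923$
$c{\left(k \right)} = \frac{k \left(\frac{1}{13} + k\right)}{2}$ ($c{\left(k \right)} = \frac{k \left(k + \frac{1}{13}\right)}{2} = \frac{k \left(\frac{1}{13} + k\right)}{2}$)
$H \left(10 + c{\left(-4 \right)}\right) = 31 \left(10 + \frac{1}{26} \left(-4\right) \left(1 + 13 \left(-4\right)\right)\right) = 31 \left(10 + \frac{1}{26} \left(-4\right) \left(1 - 52\right)\right) = 31 \left(10 + \frac{1}{26} \left(-4\right) \left(-51\right)\right) = 31 \left(10 + \frac{102}{13}\right) = 31 \cdot \frac{232}{13} = \frac{7192}{13}$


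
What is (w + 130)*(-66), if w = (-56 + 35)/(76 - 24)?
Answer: -222387/26 ≈ -8553.3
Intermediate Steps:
w = -21/52 ≈ -0.40385
(w + 130)*(-66) = (-21/52 + 130)*(-66) = (6739/52)*(-66) = -222387/26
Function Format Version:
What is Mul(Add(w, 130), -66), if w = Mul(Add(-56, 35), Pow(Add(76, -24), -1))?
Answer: Rational(-222387, 26) ≈ -8553.3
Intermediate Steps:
w = Rational(-21, 52) (w = Mul(-21, Pow(52, -1)) = Mul(-21, Rational(1, 52)) = Rational(-21, 52) ≈ -0.40385)
Mul(Add(w, 130), -66) = Mul(Add(Rational(-21, 52), 130), -66) = Mul(Rational(6739, 52), -66) = Rational(-222387, 26)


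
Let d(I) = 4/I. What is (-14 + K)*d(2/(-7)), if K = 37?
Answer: -322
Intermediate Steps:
(-14 + K)*d(2/(-7)) = (-14 + 37)*(4/((2/(-7)))) = 23*(4/((2*(-1/7)))) = 23*(4/(-2/7)) = 23*(4*(-7/2)) = 23*(-14) = -322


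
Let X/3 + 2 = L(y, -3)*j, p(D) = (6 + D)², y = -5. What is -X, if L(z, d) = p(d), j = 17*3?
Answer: -1371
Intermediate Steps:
j = 51
L(z, d) = (6 + d)²
X = 1371 (X = -6 + 3*((6 - 3)²*51) = -6 + 3*(3²*51) = -6 + 3*(9*51) = -6 + 3*459 = -6 + 1377 = 1371)
-X = -1*1371 = -1371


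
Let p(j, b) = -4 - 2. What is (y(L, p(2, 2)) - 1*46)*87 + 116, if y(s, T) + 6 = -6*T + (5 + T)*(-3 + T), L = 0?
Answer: -493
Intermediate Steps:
p(j, b) = -6
y(s, T) = -6 - 6*T + (-3 + T)*(5 + T) (y(s, T) = -6 + (-6*T + (5 + T)*(-3 + T)) = -6 + (-6*T + (-3 + T)*(5 + T)) = -6 - 6*T + (-3 + T)*(5 + T))
(y(L, p(2, 2)) - 1*46)*87 + 116 = ((-21 + (-6)**2 - 4*(-6)) - 1*46)*87 + 116 = ((-21 + 36 + 24) - 46)*87 + 116 = (39 - 46)*87 + 116 = -7*87 + 116 = -609 + 116 = -493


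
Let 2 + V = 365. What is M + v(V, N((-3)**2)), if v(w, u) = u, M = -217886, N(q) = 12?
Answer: -217874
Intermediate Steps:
V = 363 (V = -2 + 365 = 363)
M + v(V, N((-3)**2)) = -217886 + 12 = -217874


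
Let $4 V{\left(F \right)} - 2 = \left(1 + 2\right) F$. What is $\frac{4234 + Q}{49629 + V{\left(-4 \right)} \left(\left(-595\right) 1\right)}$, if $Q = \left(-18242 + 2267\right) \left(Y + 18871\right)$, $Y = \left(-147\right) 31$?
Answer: $- \frac{457323832}{102233} \approx -4473.4$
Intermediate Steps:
$V{\left(F \right)} = \frac{1}{2} + \frac{3 F}{4}$ ($V{\left(F \right)} = \frac{1}{2} + \frac{\left(1 + 2\right) F}{4} = \frac{1}{2} + \frac{3 F}{4}$)
$Y = -4557$
$Q = -228666150$ ($Q = \left(-18242 + 2267\right) \left(-4557 + 18871\right) = \left(-15975\right) 14314 = -228666150$)
$\frac{4234 + Q}{49629 + V{\left(-4 \right)} \left(\left(-595\right) 1\right)} = \frac{4234 - 228666150}{49629 + \left(\frac{1}{2} + \frac{3}{4} \left(-4\right)\right) \left(\left(-595\right) 1\right)} = - \frac{228661916}{49629 + \left(\frac{1}{2} - 3\right) \left(-595\right)} = - \frac{228661916}{49629 - - \frac{2975}{2}} = - \frac{228661916}{49629 + \frac{2975}{2}} = - \frac{228661916}{\frac{102233}{2}} = \left(-228661916\right) \frac{2}{102233} = - \frac{457323832}{102233}$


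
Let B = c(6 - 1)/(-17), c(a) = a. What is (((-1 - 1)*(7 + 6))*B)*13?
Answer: 1690/17 ≈ 99.412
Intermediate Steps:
B = -5/17 (B = (6 - 1)/(-17) = 5*(-1/17) = -5/17 ≈ -0.29412)
(((-1 - 1)*(7 + 6))*B)*13 = (((-1 - 1)*(7 + 6))*(-5/17))*13 = (-2*13*(-5/17))*13 = -26*(-5/17)*13 = (130/17)*13 = 1690/17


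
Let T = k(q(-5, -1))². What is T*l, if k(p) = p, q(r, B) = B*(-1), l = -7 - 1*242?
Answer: -249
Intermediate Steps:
l = -249 (l = -7 - 242 = -249)
q(r, B) = -B
T = 1 (T = (-1*(-1))² = 1² = 1)
T*l = 1*(-249) = -249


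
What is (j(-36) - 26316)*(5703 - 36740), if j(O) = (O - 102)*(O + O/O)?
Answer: 666860982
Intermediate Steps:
j(O) = (1 + O)*(-102 + O) (j(O) = (-102 + O)*(O + 1) = (-102 + O)*(1 + O) = (1 + O)*(-102 + O))
(j(-36) - 26316)*(5703 - 36740) = ((-102 + (-36)² - 101*(-36)) - 26316)*(5703 - 36740) = ((-102 + 1296 + 3636) - 26316)*(-31037) = (4830 - 26316)*(-31037) = -21486*(-31037) = 666860982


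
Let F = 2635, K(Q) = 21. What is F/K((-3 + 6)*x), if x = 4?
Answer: 2635/21 ≈ 125.48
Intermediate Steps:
F/K((-3 + 6)*x) = 2635/21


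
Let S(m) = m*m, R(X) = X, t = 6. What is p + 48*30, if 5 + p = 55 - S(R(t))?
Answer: 1454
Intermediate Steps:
S(m) = m²
p = 14 (p = -5 + (55 - 1*6²) = -5 + (55 - 1*36) = -5 + (55 - 36) = -5 + 19 = 14)
p + 48*30 = 14 + 48*30 = 14 + 1440 = 1454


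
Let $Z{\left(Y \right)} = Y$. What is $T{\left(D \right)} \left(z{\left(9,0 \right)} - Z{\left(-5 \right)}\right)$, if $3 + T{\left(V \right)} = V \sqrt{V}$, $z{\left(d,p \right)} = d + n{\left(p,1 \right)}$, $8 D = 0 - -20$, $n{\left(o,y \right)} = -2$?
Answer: $-36 + 15 \sqrt{10} \approx 11.434$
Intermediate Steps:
$D = \frac{5}{2}$ ($D = \frac{0 - -20}{8} = \frac{0 + 20}{8} = \frac{1}{8} \cdot 20 = \frac{5}{2} \approx 2.5$)
$z{\left(d,p \right)} = -2 + d$ ($z{\left(d,p \right)} = d - 2 = -2 + d$)
$T{\left(V \right)} = -3 + V^{\frac{3}{2}}$ ($T{\left(V \right)} = -3 + V \sqrt{V} = -3 + V^{\frac{3}{2}}$)
$T{\left(D \right)} \left(z{\left(9,0 \right)} - Z{\left(-5 \right)}\right) = \left(-3 + \left(\frac{5}{2}\right)^{\frac{3}{2}}\right) \left(\left(-2 + 9\right) - -5\right) = \left(-3 + \frac{5 \sqrt{10}}{4}\right) \left(7 + 5\right) = \left(-3 + \frac{5 \sqrt{10}}{4}\right) 12 = -36 + 15 \sqrt{10}$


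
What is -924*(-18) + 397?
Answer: 17029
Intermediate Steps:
-924*(-18) + 397 = -132*(-126) + 397 = 16632 + 397 = 17029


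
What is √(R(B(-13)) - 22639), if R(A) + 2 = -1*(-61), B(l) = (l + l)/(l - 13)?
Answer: 2*I*√5645 ≈ 150.27*I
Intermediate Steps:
B(l) = 2*l/(-13 + l) (B(l) = (2*l)/(-13 + l) = 2*l/(-13 + l))
R(A) = 59 (R(A) = -2 - 1*(-61) = -2 + 61 = 59)
√(R(B(-13)) - 22639) = √(59 - 22639) = √(-22580) = 2*I*√5645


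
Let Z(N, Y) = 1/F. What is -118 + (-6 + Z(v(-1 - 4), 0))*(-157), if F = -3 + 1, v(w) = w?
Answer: 1805/2 ≈ 902.50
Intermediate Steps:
F = -2
Z(N, Y) = -½ (Z(N, Y) = 1/(-2) = -½)
-118 + (-6 + Z(v(-1 - 4), 0))*(-157) = -118 + (-6 - ½)*(-157) = -118 - 13/2*(-157) = -118 + 2041/2 = 1805/2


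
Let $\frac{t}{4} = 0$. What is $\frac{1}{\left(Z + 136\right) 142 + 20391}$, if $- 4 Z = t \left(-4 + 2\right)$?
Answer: $\frac{1}{39703} \approx 2.5187 \cdot 10^{-5}$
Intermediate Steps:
$t = 0$ ($t = 4 \cdot 0 = 0$)
$Z = 0$ ($Z = - \frac{0 \left(-4 + 2\right)}{4} = - \frac{0 \left(-2\right)}{4} = \left(- \frac{1}{4}\right) 0 = 0$)
$\frac{1}{\left(Z + 136\right) 142 + 20391} = \frac{1}{\left(0 + 136\right) 142 + 20391} = \frac{1}{136 \cdot 142 + 20391} = \frac{1}{19312 + 20391} = \frac{1}{39703}$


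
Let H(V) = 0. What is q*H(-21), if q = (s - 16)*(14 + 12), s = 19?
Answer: 0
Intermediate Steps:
q = 78 (q = (19 - 16)*(14 + 12) = 3*26 = 78)
q*H(-21) = 78*0 = 0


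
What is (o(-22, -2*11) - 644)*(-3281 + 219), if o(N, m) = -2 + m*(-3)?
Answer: 1775960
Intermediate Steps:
o(N, m) = -2 - 3*m
(o(-22, -2*11) - 644)*(-3281 + 219) = ((-2 - (-6)*11) - 644)*(-3281 + 219) = ((-2 - 3*(-22)) - 644)*(-3062) = ((-2 + 66) - 644)*(-3062) = (64 - 644)*(-3062) = -580*(-3062) = 1775960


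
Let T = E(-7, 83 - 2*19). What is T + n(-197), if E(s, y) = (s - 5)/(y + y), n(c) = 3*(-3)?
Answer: -137/15 ≈ -9.1333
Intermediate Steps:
n(c) = -9
E(s, y) = (-5 + s)/(2*y) (E(s, y) = (-5 + s)/((2*y)) = (-5 + s)*(1/(2*y)) = (-5 + s)/(2*y))
T = -2/15 (T = (-5 - 7)/(2*(83 - 2*19)) = (½)*(-12)/(83 - 1*38) = (½)*(-12)/(83 - 38) = (½)*(-12)/45 = (½)*(1/45)*(-12) = -2/15 ≈ -0.13333)
T + n(-197) = -2/15 - 9 = -137/15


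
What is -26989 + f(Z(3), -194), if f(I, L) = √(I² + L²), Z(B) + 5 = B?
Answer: -26989 + 2*√9410 ≈ -26795.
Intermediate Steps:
Z(B) = -5 + B
-26989 + f(Z(3), -194) = -26989 + √((-5 + 3)² + (-194)²) = -26989 + √((-2)² + 37636) = -26989 + √(4 + 37636) = -26989 + √37640 = -26989 + 2*√9410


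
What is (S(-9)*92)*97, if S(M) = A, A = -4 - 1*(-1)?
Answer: -26772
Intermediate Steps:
A = -3 (A = -4 + 1 = -3)
S(M) = -3
(S(-9)*92)*97 = -3*92*97 = -276*97 = -26772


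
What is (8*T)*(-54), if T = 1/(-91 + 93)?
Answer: -216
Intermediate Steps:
T = 1/2 ≈ 0.50000
(8*T)*(-54) = (8*(1/2))*(-54) = 4*(-54) = -216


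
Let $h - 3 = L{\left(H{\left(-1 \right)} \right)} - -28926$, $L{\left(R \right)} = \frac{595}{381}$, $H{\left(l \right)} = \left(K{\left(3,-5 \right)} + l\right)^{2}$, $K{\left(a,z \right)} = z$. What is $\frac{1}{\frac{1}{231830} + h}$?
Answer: $\frac{88327230}{2555356375901} \approx 3.4566 \cdot 10^{-5}$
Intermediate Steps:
$H{\left(l \right)} = \left(-5 + l\right)^{2}$
$L{\left(R \right)} = \frac{595}{381}$ ($L{\left(R \right)} = 595 \cdot \frac{1}{381} = \frac{595}{381}$)
$h = \frac{11022544}{381}$ ($h = 3 + \left(\frac{595}{381} - -28926\right) = 3 + \left(\frac{595}{381} + 28926\right) = 3 + \frac{11021401}{381} = \frac{11022544}{381} \approx 28931.0$)
$\frac{1}{\frac{1}{231830} + h} = \frac{1}{\frac{1}{231830} + \frac{11022544}{381}} = \frac{1}{\frac{2555356375901}{88327230}} = \frac{88327230}{2555356375901}$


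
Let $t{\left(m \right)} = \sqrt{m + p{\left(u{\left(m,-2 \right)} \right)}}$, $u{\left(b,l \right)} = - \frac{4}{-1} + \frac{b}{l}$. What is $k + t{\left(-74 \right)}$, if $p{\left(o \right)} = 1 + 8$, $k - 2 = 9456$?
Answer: $9458 + i \sqrt{65} \approx 9458.0 + 8.0623 i$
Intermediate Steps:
$k = 9458$ ($k = 2 + 9456 = 9458$)
$u{\left(b,l \right)} = 4 + \frac{b}{l}$ ($u{\left(b,l \right)} = \left(-4\right) \left(-1\right) + \frac{b}{l} = 4 + \frac{b}{l}$)
$p{\left(o \right)} = 9$
$t{\left(m \right)} = \sqrt{9 + m}$ ($t{\left(m \right)} = \sqrt{m + 9} = \sqrt{9 + m}$)
$k + t{\left(-74 \right)} = 9458 + \sqrt{9 - 74} = 9458 + \sqrt{-65} = 9458 + i \sqrt{65}$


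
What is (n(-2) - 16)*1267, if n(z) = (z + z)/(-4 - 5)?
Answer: -177380/9 ≈ -19709.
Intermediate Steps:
n(z) = -2*z/9 (n(z) = (2*z)/(-9) = (2*z)*(-⅑) = -2*z/9)
(n(-2) - 16)*1267 = (-2/9*(-2) - 16)*1267 = (4/9 - 16)*1267 = -140/9*1267 = -177380/9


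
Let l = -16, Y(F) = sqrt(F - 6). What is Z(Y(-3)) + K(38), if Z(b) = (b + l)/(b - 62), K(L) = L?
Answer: 147415/3853 - 138*I/3853 ≈ 38.26 - 0.035816*I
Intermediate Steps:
Y(F) = sqrt(-6 + F)
Z(b) = (-16 + b)/(-62 + b) (Z(b) = (b - 16)/(b - 62) = (-16 + b)/(-62 + b))
Z(Y(-3)) + K(38) = (-16 + sqrt(-6 - 3))/(-62 + sqrt(-6 - 3)) + 38 = (-16 + sqrt(-9))/(-62 + sqrt(-9)) + 38 = (-16 + 3*I)/(-62 + 3*I) + 38 = ((-62 - 3*I)/3853)*(-16 + 3*I) + 38 = (-62 - 3*I)*(-16 + 3*I)/3853 + 38 = 38 + (-62 - 3*I)*(-16 + 3*I)/3853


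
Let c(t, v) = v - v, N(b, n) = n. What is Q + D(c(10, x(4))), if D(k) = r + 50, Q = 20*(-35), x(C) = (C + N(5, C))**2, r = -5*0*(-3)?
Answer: -650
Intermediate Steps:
r = 0 (r = 0*(-3) = 0)
x(C) = 4*C**2 (x(C) = (C + C)**2 = (2*C)**2 = 4*C**2)
Q = -700
c(t, v) = 0
D(k) = 50 (D(k) = 0 + 50 = 50)
Q + D(c(10, x(4))) = -700 + 50 = -650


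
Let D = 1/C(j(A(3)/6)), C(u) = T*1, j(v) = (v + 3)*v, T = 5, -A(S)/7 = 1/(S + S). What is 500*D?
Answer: 100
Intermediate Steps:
A(S) = -7/(2*S) (A(S) = -7/(S + S) = -7*1/(2*S) = -7/(2*S))
j(v) = v*(3 + v) (j(v) = (3 + v)*v = v*(3 + v))
C(u) = 5 (C(u) = 5*1 = 5)
D = 1/5 ≈ 0.20000
500*D = 500*(1/5) = 100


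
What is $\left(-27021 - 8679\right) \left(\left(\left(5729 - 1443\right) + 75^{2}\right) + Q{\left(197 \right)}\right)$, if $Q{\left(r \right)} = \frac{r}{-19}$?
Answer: $- \frac{6715598400}{19} \approx -3.5345 \cdot 10^{8}$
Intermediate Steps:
$Q{\left(r \right)} = - \frac{r}{19}$ ($Q{\left(r \right)} = r \left(- \frac{1}{19}\right) = - \frac{r}{19}$)
$\left(-27021 - 8679\right) \left(\left(\left(5729 - 1443\right) + 75^{2}\right) + Q{\left(197 \right)}\right) = \left(-27021 - 8679\right) \left(\left(\left(5729 - 1443\right) + 75^{2}\right) - \frac{197}{19}\right) = - 35700 \left(\left(4286 + 5625\right) - \frac{197}{19}\right) = - 35700 \left(9911 - \frac{197}{19}\right) = \left(-35700\right) \frac{188112}{19} = - \frac{6715598400}{19}$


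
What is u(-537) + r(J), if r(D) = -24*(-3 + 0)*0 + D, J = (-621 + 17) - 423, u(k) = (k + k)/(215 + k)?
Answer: -164810/161 ≈ -1023.7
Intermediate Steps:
u(k) = 2*k/(215 + k) (u(k) = (2*k)/(215 + k) = 2*k/(215 + k))
J = -1027 (J = -604 - 423 = -1027)
r(D) = D (r(D) = -(-72)*0 + D = -24*0 + D = 0 + D = D)
u(-537) + r(J) = 2*(-537)/(215 - 537) - 1027 = 2*(-537)/(-322) - 1027 = 2*(-537)*(-1/322) - 1027 = 537/161 - 1027 = -164810/161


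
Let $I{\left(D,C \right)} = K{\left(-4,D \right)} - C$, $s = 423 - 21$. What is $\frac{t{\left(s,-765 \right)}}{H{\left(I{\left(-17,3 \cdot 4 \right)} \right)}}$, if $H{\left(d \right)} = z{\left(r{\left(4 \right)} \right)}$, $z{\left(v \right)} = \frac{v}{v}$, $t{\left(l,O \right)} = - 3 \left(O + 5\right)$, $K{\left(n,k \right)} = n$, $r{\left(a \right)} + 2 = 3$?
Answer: $2280$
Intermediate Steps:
$s = 402$ ($s = 423 - 21 = 402$)
$r{\left(a \right)} = 1$ ($r{\left(a \right)} = -2 + 3 = 1$)
$I{\left(D,C \right)} = -4 - C$
$t{\left(l,O \right)} = -15 - 3 O$ ($t{\left(l,O \right)} = - 3 \left(5 + O\right) = -15 - 3 O$)
$z{\left(v \right)} = 1$
$H{\left(d \right)} = 1$
$\frac{t{\left(s,-765 \right)}}{H{\left(I{\left(-17,3 \cdot 4 \right)} \right)}} = \frac{-15 - -2295}{1} = \left(-15 + 2295\right) 1 = 2280 \cdot 1 = 2280$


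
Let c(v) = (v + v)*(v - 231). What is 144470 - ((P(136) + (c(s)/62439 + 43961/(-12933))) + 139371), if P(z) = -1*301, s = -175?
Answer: 1453844823793/269174529 ≈ 5401.1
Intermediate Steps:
c(v) = 2*v*(-231 + v) (c(v) = (2*v)*(-231 + v) = 2*v*(-231 + v))
P(z) = -301
144470 - ((P(136) + (c(s)/62439 + 43961/(-12933))) + 139371) = 144470 - ((-301 + ((2*(-175)*(-231 - 175))/62439 + 43961/(-12933))) + 139371) = 144470 - ((-301 + ((2*(-175)*(-406))*(1/62439) + 43961*(-1/12933))) + 139371) = 144470 - ((-301 + (142100*(1/62439) - 43961/12933)) + 139371) = 144470 - ((-301 + (142100/62439 - 43961/12933)) + 139371) = 144470 - ((-301 - 302367193/269174529) + 139371) = 144470 - (-81323900422/269174529 + 139371) = 144470 - 1*37433799380837/269174529 = 144470 - 37433799380837/269174529 = 1453844823793/269174529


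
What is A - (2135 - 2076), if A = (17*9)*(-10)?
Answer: -1589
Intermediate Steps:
A = -1530 (A = 153*(-10) = -1530)
A - (2135 - 2076) = -1530 - (2135 - 2076) = -1530 - 1*59 = -1530 - 59 = -1589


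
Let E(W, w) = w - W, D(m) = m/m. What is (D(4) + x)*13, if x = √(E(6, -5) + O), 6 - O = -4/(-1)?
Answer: 13 + 39*I ≈ 13.0 + 39.0*I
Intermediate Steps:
D(m) = 1
O = 2 (O = 6 - (-4)/(-1) = 6 - (-4)*(-1) = 6 - 1*4 = 6 - 4 = 2)
x = 3*I (x = √((-5 - 1*6) + 2) = √((-5 - 6) + 2) = √(-11 + 2) = √(-9) = 3*I ≈ 3.0*I)
(D(4) + x)*13 = (1 + 3*I)*13 = 13 + 39*I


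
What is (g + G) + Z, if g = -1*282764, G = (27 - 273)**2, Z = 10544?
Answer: -211704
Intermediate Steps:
G = 60516 (G = (-246)**2 = 60516)
g = -282764
(g + G) + Z = (-282764 + 60516) + 10544 = -222248 + 10544 = -211704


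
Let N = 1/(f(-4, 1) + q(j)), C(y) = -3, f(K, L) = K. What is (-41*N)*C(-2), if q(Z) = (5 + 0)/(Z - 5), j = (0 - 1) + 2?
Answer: -164/7 ≈ -23.429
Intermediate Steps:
j = 1 (j = -1 + 2 = 1)
q(Z) = 5/(-5 + Z)
N = -4/21 (N = 1/(-4 + 5/(-5 + 1)) = 1/(-4 + 5/(-4)) = 1/(-4 + 5*(-1/4)) = 1/(-4 - 5/4) = 1/(-21/4) = -4/21 ≈ -0.19048)
(-41*N)*C(-2) = -41*(-4/21)*(-3) = (164/21)*(-3) = -164/7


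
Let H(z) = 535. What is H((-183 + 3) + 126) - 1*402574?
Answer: -402039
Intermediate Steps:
H((-183 + 3) + 126) - 1*402574 = 535 - 1*402574 = 535 - 402574 = -402039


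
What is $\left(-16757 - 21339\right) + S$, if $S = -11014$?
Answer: $-49110$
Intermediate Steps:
$\left(-16757 - 21339\right) + S = \left(-16757 - 21339\right) - 11014 = -38096 - 11014 = -49110$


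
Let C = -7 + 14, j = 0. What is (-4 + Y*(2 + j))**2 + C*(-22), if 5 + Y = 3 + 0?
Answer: -90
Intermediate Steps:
Y = -2 (Y = -5 + (3 + 0) = -5 + 3 = -2)
C = 7
(-4 + Y*(2 + j))**2 + C*(-22) = (-4 - 2*(2 + 0))**2 + 7*(-22) = (-4 - 2*2)**2 - 154 = (-4 - 4)**2 - 154 = (-8)**2 - 154 = 64 - 154 = -90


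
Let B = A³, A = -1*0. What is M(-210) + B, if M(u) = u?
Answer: -210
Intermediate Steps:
A = 0
B = 0 (B = 0³ = 0)
M(-210) + B = -210 + 0 = -210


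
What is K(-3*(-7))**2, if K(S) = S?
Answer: 441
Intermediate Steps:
K(-3*(-7))**2 = (-3*(-7))**2 = 21**2 = 441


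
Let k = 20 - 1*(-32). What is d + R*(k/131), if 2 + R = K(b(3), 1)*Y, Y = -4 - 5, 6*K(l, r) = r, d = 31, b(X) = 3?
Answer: 3879/131 ≈ 29.611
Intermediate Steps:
k = 52 (k = 20 + 32 = 52)
K(l, r) = r/6
Y = -9
R = -7/2 (R = -2 + ((⅙)*1)*(-9) = -2 + (⅙)*(-9) = -2 - 3/2 = -7/2 ≈ -3.5000)
d + R*(k/131) = 31 - 182/131 = 3879/131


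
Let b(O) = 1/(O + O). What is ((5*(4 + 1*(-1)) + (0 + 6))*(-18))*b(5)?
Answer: -189/5 ≈ -37.800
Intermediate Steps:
b(O) = 1/(2*O)
((5*(4 + 1*(-1)) + (0 + 6))*(-18))*b(5) = ((5*(4 + 1*(-1)) + (0 + 6))*(-18))*((1/2)/5) = ((5*(4 - 1) + 6)*(-18))*((1/2)*(1/5)) = ((5*3 + 6)*(-18))*(1/10) = ((15 + 6)*(-18))*(1/10) = (21*(-18))*(1/10) = -378*1/10 = -189/5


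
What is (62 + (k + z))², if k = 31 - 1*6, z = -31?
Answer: 3136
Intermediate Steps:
k = 25 (k = 31 - 6 = 25)
(62 + (k + z))² = (62 + (25 - 31))² = (62 - 6)² = 56² = 3136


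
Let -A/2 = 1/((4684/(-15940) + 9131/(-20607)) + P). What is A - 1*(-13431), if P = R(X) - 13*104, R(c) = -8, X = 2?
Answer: 750404927166291/55871107516 ≈ 13431.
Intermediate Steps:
P = -1360 (P = -8 - 13*104 = -8 - 1352 = -1360)
A = 82118895/55871107516 (A = -2/((4684/(-15940) + 9131/(-20607)) - 1360) = -2/((4684*(-1/15940) + 9131*(-1/20607)) - 1360) = -2/((-1171/3985 - 9131/20607) - 1360) = -2/(-60517832/82118895 - 1360) = -2/(-111742215032/82118895) = -2*(-82118895/111742215032) = 82118895/55871107516 ≈ 0.0014698)
A - 1*(-13431) = 82118895/55871107516 - 1*(-13431) = 82118895/55871107516 + 13431 = 750404927166291/55871107516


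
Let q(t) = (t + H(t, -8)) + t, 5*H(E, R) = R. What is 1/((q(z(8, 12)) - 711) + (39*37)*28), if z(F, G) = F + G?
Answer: 5/198657 ≈ 2.5169e-5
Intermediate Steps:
H(E, R) = R/5
q(t) = -8/5 + 2*t (q(t) = (t + (⅕)*(-8)) + t = (t - 8/5) + t = (-8/5 + t) + t = -8/5 + 2*t)
1/((q(z(8, 12)) - 711) + (39*37)*28) = 1/(((-8/5 + 2*(8 + 12)) - 711) + (39*37)*28) = 1/(((-8/5 + 2*20) - 711) + 1443*28) = 1/(((-8/5 + 40) - 711) + 40404) = 1/((192/5 - 711) + 40404) = 1/(-3363/5 + 40404) = 1/(198657/5) = 5/198657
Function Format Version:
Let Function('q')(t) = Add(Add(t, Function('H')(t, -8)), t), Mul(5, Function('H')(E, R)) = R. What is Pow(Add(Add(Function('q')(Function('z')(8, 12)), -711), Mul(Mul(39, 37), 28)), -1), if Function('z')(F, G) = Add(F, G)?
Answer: Rational(5, 198657) ≈ 2.5169e-5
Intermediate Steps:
Function('H')(E, R) = Mul(Rational(1, 5), R)
Function('q')(t) = Add(Rational(-8, 5), Mul(2, t)) (Function('q')(t) = Add(Add(t, Mul(Rational(1, 5), -8)), t) = Add(Add(t, Rational(-8, 5)), t) = Add(Add(Rational(-8, 5), t), t) = Add(Rational(-8, 5), Mul(2, t)))
Pow(Add(Add(Function('q')(Function('z')(8, 12)), -711), Mul(Mul(39, 37), 28)), -1) = Pow(Add(Add(Add(Rational(-8, 5), Mul(2, Add(8, 12))), -711), Mul(Mul(39, 37), 28)), -1) = Pow(Add(Add(Add(Rational(-8, 5), Mul(2, 20)), -711), Mul(1443, 28)), -1) = Pow(Add(Add(Add(Rational(-8, 5), 40), -711), 40404), -1) = Pow(Add(Add(Rational(192, 5), -711), 40404), -1) = Pow(Add(Rational(-3363, 5), 40404), -1) = Pow(Rational(198657, 5), -1) = Rational(5, 198657)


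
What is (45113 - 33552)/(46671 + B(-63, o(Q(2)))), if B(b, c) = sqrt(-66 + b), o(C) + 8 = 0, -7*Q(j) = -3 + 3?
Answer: 179854477/726060790 - 11561*I*sqrt(129)/2178182370 ≈ 0.24771 - 6.0283e-5*I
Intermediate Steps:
Q(j) = 0 (Q(j) = -(-3 + 3)/7 = -1/7*0 = 0)
o(C) = -8 (o(C) = -8 + 0 = -8)
(45113 - 33552)/(46671 + B(-63, o(Q(2)))) = (45113 - 33552)/(46671 + sqrt(-66 - 63)) = 11561/(46671 + sqrt(-129)) = 11561/(46671 + I*sqrt(129))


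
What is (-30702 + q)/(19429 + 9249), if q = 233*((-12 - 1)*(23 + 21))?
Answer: -81989/14339 ≈ -5.7179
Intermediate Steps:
q = -133276 (q = 233*(-13*44) = 233*(-572) = -133276)
(-30702 + q)/(19429 + 9249) = (-30702 - 133276)/(19429 + 9249) = -163978/28678 = -163978*1/28678 = -81989/14339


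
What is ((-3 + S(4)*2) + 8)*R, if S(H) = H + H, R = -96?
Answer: -2016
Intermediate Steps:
S(H) = 2*H
((-3 + S(4)*2) + 8)*R = ((-3 + (2*4)*2) + 8)*(-96) = ((-3 + 8*2) + 8)*(-96) = ((-3 + 16) + 8)*(-96) = (13 + 8)*(-96) = 21*(-96) = -2016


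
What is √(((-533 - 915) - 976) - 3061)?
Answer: I*√5485 ≈ 74.061*I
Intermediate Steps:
√(((-533 - 915) - 976) - 3061) = √((-1448 - 976) - 3061) = √(-2424 - 3061) = √(-5485) = I*√5485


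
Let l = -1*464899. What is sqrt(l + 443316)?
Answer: I*sqrt(21583) ≈ 146.91*I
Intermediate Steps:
l = -464899
sqrt(l + 443316) = sqrt(-464899 + 443316) = sqrt(-21583) = I*sqrt(21583)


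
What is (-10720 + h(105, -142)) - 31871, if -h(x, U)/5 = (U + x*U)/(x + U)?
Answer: -1651127/37 ≈ -44625.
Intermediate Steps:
h(x, U) = -5*(U + U*x)/(U + x) (h(x, U) = -5*(U + x*U)/(x + U) = -5*(U + U*x)/(U + x))
(-10720 + h(105, -142)) - 31871 = (-10720 - 5*(-142)*(1 + 105)/(-142 + 105)) - 31871 = (-10720 - 5*(-142)*106/(-37)) - 31871 = (-10720 - 5*(-142)*(-1/37)*106) - 31871 = (-10720 - 75260/37) - 31871 = -471900/37 - 31871 = -1651127/37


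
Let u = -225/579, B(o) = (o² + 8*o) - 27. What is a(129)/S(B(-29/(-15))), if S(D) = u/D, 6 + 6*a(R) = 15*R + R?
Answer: 116113046/16875 ≈ 6880.8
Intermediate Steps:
a(R) = -1 + 8*R/3 (a(R) = -1 + (15*R + R)/6 = -1 + (16*R)/6 = -1 + 8*R/3)
B(o) = -27 + o² + 8*o
u = -75/193 (u = -225*1/579 = -75/193 ≈ -0.38860)
S(D) = -75/(193*D)
a(129)/S(B(-29/(-15))) = (-1 + (8/3)*129)/((-75/(193*(-27 + (-29/(-15))² + 8*(-29/(-15)))))) = (-1 + 344)/((-75/(193*(-27 + (-29*(-1/15))² + 8*(-29*(-1/15)))))) = 343/((-75/(193*(-27 + (29/15)² + 8*(29/15))))) = 343/((-75/(193*(-27 + 841/225 + 232/15)))) = 343/((-75/(193*(-1754/225)))) = 343/((-75/193*(-225/1754))) = 343/(16875/338522) = 343*(338522/16875) = 116113046/16875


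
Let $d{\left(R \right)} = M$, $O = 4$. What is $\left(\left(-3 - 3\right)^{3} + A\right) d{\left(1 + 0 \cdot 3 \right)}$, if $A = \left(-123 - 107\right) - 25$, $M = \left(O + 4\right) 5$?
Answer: $-18840$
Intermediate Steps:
$M = 40$ ($M = \left(4 + 4\right) 5 = 8 \cdot 5 = 40$)
$A = -255$ ($A = -230 - 25 = -255$)
$d{\left(R \right)} = 40$
$\left(\left(-3 - 3\right)^{3} + A\right) d{\left(1 + 0 \cdot 3 \right)} = \left(\left(-3 - 3\right)^{3} - 255\right) 40 = \left(\left(-6\right)^{3} - 255\right) 40 = \left(-216 - 255\right) 40 = \left(-471\right) 40 = -18840$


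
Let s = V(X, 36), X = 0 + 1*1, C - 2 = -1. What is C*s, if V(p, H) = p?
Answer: 1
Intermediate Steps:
C = 1 (C = 2 - 1 = 1)
X = 1 (X = 0 + 1 = 1)
s = 1
C*s = 1*1 = 1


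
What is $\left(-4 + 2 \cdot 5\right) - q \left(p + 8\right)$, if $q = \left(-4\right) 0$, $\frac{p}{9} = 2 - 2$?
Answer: $6$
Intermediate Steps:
$p = 0$ ($p = 9 \left(2 - 2\right) = 9 \cdot 0 = 0$)
$q = 0$
$\left(-4 + 2 \cdot 5\right) - q \left(p + 8\right) = \left(-4 + 2 \cdot 5\right) - 0 \left(0 + 8\right) = \left(-4 + 10\right) - 0 \cdot 8 = 6 - 0 = 6 + 0 = 6$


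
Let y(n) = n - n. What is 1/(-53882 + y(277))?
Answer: -1/53882 ≈ -1.8559e-5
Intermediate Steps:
y(n) = 0
1/(-53882 + y(277)) = 1/(-53882 + 0) = 1/(-53882) = -1/53882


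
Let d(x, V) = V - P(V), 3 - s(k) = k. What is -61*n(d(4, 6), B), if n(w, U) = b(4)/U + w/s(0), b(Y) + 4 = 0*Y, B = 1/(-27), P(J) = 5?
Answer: -19825/3 ≈ -6608.3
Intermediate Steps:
B = -1/27 ≈ -0.037037
s(k) = 3 - k
b(Y) = -4 (b(Y) = -4 + 0*Y = -4 + 0 = -4)
d(x, V) = -5 + V (d(x, V) = V - 1*5 = V - 5 = -5 + V)
n(w, U) = -4/U + w/3 (n(w, U) = -4/U + w/(3 - 1*0) = -4/U + w/(3 + 0) = -4/U + w/3)
-61*n(d(4, 6), B) = -61*(-4/(-1/27) + (-5 + 6)/3) = -61*(-4*(-27) + (⅓)*1) = -61*(108 + ⅓) = -61*325/3 = -19825/3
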